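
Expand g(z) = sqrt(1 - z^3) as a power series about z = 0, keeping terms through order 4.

Use the known series and substitute for the argument.
g(0) = 1
g′(0) = 0
g′′(0) = 0
g′′′(0) = -3
g^(4)(0) = 0

1 - z^3/2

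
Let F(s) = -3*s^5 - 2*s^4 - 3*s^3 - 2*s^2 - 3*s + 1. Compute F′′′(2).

The coefficient of (s - 2)^3 in the expansion is -139, so F′′′(2) = 3! * (-139) = -834.

-834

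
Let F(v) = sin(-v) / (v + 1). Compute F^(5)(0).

Multiply the numerator's expansion by the denominator's geometric series.
The coefficient of v^5 in the expansion is -101/120, so F^(5)(0) = 5! * (-101/120) = -101.

-101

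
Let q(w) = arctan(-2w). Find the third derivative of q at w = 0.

From the series, [w^3] q = 8/3; multiply by 3! = 6 to get 16.

16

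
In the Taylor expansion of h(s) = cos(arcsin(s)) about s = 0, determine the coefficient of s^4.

Substitute the inner expansion into the outer series and collect powers.
[s^0] = 1;  [s^1] = 0;  [s^2] = -1/2;  [s^3] = 0;  [s^4] = -1/8.

-1/8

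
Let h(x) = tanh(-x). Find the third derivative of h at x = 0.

2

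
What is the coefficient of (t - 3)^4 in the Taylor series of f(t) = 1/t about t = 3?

1/243

f(3) = 1/3
f′(3) = -1/9
f′′(3) = 2/27
f′′′(3) = -2/27
f^(4)(3) = 8/81
So c_4 = f^(4)(3)/4! = 1/243.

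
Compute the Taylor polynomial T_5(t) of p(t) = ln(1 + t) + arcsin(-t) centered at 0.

t^5/8 - t^4/4 + t^3/6 - t^2/2

Expand each term separately and add.
[t^0] = 0;  [t^1] = 0;  [t^2] = -1/2;  [t^3] = 1/6;  [t^4] = -1/4;  [t^5] = 1/8.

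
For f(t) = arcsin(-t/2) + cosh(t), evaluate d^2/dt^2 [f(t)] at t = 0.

Add the two expansions coefficient-wise.
From the series, [t^2] f = 1/2; multiply by 2! = 2 to get 1.

1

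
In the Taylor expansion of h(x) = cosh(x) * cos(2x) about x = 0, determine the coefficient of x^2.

Take the Cauchy product of the two expansions.
h(0) = 1
h′(0) = 0
h′′(0) = -3

-3/2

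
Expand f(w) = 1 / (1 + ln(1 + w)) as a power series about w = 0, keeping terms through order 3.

Expand as Σ (-1)^k u^k with u equal to the inner function's series.

-7*w^3/3 + 3*w^2/2 - w + 1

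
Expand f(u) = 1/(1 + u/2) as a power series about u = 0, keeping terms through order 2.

f(0) = 1
f′(0) = -1/2
f′′(0) = 1/2
The Taylor polynomial is Σ f^(k)(0)/k! · u^k.

u^2/4 - u/2 + 1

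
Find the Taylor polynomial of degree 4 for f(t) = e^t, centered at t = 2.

(t - 2)^4*e^(2)/24 + (t - 2)^3*e^(2)/6 + (t - 2)^2*e^(2)/2 + (t - 2)*e^(2) + e^(2)

[(t - 2)^0] = e^(2);  [(t - 2)^1] = e^(2);  [(t - 2)^2] = e^(2)/2;  [(t - 2)^3] = e^(2)/6;  [(t - 2)^4] = e^(2)/24.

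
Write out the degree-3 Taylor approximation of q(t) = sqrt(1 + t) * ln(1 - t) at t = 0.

Expand each factor separately, then convolve coefficients.
q(0) = 0
q′(0) = -1
q′′(0) = -2
q′′′(0) = -11/4

-11*t^3/24 - t^2 - t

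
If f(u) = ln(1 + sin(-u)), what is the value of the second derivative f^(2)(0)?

Let u equal the inner series; expand the outer function in u and truncate.
The coefficient of u^2 in the expansion is -1/2, so f′′(0) = 2! * (-1/2) = -1.

-1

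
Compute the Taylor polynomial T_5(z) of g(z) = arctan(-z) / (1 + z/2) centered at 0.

Expand each factor separately, then convolve coefficients.
[z^0] = 0;  [z^1] = -1;  [z^2] = 1/2;  [z^3] = 1/12;  [z^4] = -1/24;  [z^5] = -43/240.

-43*z^5/240 - z^4/24 + z^3/12 + z^2/2 - z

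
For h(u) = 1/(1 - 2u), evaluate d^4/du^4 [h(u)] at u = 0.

Compute the successive derivatives at the expansion point and divide by k!.
From the series, [u^4] h = 16; multiply by 4! = 24 to get 384.

384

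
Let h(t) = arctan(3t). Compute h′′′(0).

From the series, [t^3] h = -9; multiply by 3! = 6 to get -54.

-54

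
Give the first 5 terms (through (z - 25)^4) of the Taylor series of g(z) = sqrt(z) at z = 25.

[(z - 25)^0] = 5;  [(z - 25)^1] = 1/10;  [(z - 25)^2] = -1/1000;  [(z - 25)^3] = 1/50000;  [(z - 25)^4] = -1/2000000.

-(z - 25)^4/2000000 + (z - 25)^3/50000 - (z - 25)^2/1000 + (z - 25)/10 + 5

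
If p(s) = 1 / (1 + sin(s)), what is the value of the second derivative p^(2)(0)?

2

Expand as Σ (-1)^k u^k with u equal to the inner function's series.
From the series, [s^2] p = 1; multiply by 2! = 2 to get 2.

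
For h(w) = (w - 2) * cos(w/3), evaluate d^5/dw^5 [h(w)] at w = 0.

Distribute the polynomial across the series and collect like powers.
The coefficient of w^5 in the expansion is 1/1944, so h^(5)(0) = 5! * (1/1944) = 5/81.

5/81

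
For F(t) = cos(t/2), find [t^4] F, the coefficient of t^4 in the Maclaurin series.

F(0) = 1
F′(0) = 0
F′′(0) = -1/4
F′′′(0) = 0
F^(4)(0) = 1/16

1/384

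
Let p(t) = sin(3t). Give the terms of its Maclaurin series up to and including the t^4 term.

p(0) = 0
p′(0) = 3
p′′(0) = 0
p′′′(0) = -27
p^(4)(0) = 0
The Taylor polynomial is Σ p^(k)(0)/k! · t^k.

-9*t^3/2 + 3*t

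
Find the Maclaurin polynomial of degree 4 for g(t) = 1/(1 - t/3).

Compute the successive derivatives at the expansion point and divide by k!.
g(0) = 1
g′(0) = 1/3
g′′(0) = 2/9
g′′′(0) = 2/9
g^(4)(0) = 8/27

t^4/81 + t^3/27 + t^2/9 + t/3 + 1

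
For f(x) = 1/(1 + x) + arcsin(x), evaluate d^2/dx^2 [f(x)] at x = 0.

2

Combine the two series term by term.
From the series, [x^2] f = 1; multiply by 2! = 2 to get 2.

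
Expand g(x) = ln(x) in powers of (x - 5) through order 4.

-(x - 5)^4/2500 + (x - 5)^3/375 - (x - 5)^2/50 + (x - 5)/5 + ln(5)

Use the known series and substitute for the argument.
[(x - 5)^0] = ln(5);  [(x - 5)^1] = 1/5;  [(x - 5)^2] = -1/50;  [(x - 5)^3] = 1/375;  [(x - 5)^4] = -1/2500.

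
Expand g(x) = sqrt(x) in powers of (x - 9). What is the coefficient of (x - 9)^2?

Compute the successive derivatives at the expansion point and divide by k!.
g(9) = 3
g′(9) = 1/6
g′′(9) = -1/108
So c_2 = g′′(9)/2! = -1/216.

-1/216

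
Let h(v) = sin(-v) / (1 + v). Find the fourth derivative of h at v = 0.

Write out both Maclaurin series and multiply, keeping only the needed powers.
From the series, [v^4] h = 5/6; multiply by 4! = 24 to get 20.

20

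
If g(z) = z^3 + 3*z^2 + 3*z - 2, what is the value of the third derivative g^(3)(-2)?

6

Differentiate repeatedly and evaluate at the center.
The coefficient of (z + 2)^3 in the expansion is 1, so g′′′(-2) = 3! * (1) = 6.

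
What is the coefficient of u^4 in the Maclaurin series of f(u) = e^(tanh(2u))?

Plug the Maclaurin series of the inner function into that of the outer and collect terms.
f(0) = 1
f′(0) = 2
f′′(0) = 4
f′′′(0) = -8
f^(4)(0) = -112
So c_4 = f^(4)(0)/4! = -14/3.

-14/3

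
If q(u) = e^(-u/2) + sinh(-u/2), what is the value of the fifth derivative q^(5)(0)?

Add the two expansions coefficient-wise.
The coefficient of u^5 in the expansion is -1/1920, so q^(5)(0) = 5! * (-1/1920) = -1/16.

-1/16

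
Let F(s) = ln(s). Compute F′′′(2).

Apply the Taylor formula c_k = f^(k)(a)/k!.
The coefficient of (s - 2)^3 in the expansion is 1/24, so F′′′(2) = 3! * (1/24) = 1/4.

1/4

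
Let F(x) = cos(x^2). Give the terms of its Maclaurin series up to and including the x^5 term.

F(0) = 1
F′(0) = 0
F′′(0) = 0
F′′′(0) = 0
F^(4)(0) = -12
F^(5)(0) = 0

1 - x^4/2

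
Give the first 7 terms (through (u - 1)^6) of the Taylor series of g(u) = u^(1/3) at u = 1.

-154*(u - 1)^6/6561 + 22*(u - 1)^5/729 - 10*(u - 1)^4/243 + 5*(u - 1)^3/81 - (u - 1)^2/9 + (u - 1)/3 + 1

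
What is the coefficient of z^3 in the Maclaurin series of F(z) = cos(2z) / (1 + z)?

1

Take the Cauchy product of the two expansions.
F(0) = 1
F′(0) = -1
F′′(0) = -2
F′′′(0) = 6
Then c_k = F^(k)(0)/k! gives each Taylor coefficient.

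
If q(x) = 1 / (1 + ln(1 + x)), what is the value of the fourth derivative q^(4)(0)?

88

Use the geometric series for the reciprocal, then substitute.
The coefficient of x^4 in the expansion is 11/3, so q^(4)(0) = 4! * (11/3) = 88.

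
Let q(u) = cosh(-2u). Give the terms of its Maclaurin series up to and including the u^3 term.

2*u^2 + 1

Compute the successive derivatives at the expansion point and divide by k!.
q(0) = 1
q′(0) = 0
q′′(0) = 4
q′′′(0) = 0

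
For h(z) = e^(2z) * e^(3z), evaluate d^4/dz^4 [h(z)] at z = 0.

625

Expand each factor separately, then convolve coefficients.
The coefficient of z^4 in the expansion is 625/24, so h^(4)(0) = 4! * (625/24) = 625.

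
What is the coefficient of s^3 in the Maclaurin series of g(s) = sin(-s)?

1/6

g(0) = 0
g′(0) = -1
g′′(0) = 0
g′′′(0) = 1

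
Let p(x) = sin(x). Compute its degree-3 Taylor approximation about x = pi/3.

-(x - pi/3)^3/12 - sqrt(3)*(x - pi/3)^2/4 + (x - pi/3)/2 + sqrt(3)/2

Differentiate repeatedly and evaluate at the center.
[(x - pi/3)^0] = sqrt(3)/2;  [(x - pi/3)^1] = 1/2;  [(x - pi/3)^2] = -sqrt(3)/4;  [(x - pi/3)^3] = -1/12.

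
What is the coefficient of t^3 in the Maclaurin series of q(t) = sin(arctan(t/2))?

Compose series: expand the inner function first, then feed it into the outer expansion.
[t^0] = 0;  [t^1] = 1/2;  [t^2] = 0;  [t^3] = -1/16.
So c_3 = q′′′(0)/3! = -1/16.

-1/16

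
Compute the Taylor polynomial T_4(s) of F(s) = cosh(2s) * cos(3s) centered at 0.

Multiply the two series term by term and collect like powers.
F(0) = 1
F′(0) = 0
F′′(0) = -5
F′′′(0) = 0
F^(4)(0) = -119
The Taylor polynomial is Σ F^(k)(0)/k! · s^k.

-119*s^4/24 - 5*s^2/2 + 1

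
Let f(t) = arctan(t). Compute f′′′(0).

-2

From the series, [t^3] f = -1/3; multiply by 3! = 6 to get -2.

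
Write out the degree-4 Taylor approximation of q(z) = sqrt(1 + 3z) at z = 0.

-405*z^4/128 + 27*z^3/16 - 9*z^2/8 + 3*z/2 + 1

[z^0] = 1;  [z^1] = 3/2;  [z^2] = -9/8;  [z^3] = 27/16;  [z^4] = -405/128.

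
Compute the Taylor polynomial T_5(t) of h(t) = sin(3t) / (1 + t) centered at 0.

Multiply the two series term by term and collect like powers.
h(0) = 0
h′(0) = 3
h′′(0) = -6
h′′′(0) = -9
h^(4)(0) = 36
h^(5)(0) = 63

21*t^5/40 + 3*t^4/2 - 3*t^3/2 - 3*t^2 + 3*t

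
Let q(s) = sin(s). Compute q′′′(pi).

1

Differentiate repeatedly and evaluate at the center.
The coefficient of (s - pi)^3 in the expansion is 1/6, so q′′′(pi) = 3! * (1/6) = 1.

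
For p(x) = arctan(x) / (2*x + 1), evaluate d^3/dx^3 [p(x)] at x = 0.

22

Expand 1/(denominator) as a geometric series and multiply by the numerator's series.
The coefficient of x^3 in the expansion is 11/3, so p′′′(0) = 3! * (11/3) = 22.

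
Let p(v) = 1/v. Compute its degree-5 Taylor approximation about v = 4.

Apply the Taylor formula c_k = f^(k)(a)/k!.
[(v - 4)^0] = 1/4;  [(v - 4)^1] = -1/16;  [(v - 4)^2] = 1/64;  [(v - 4)^3] = -1/256;  [(v - 4)^4] = 1/1024;  [(v - 4)^5] = -1/4096.

-(v - 4)^5/4096 + (v - 4)^4/1024 - (v - 4)^3/256 + (v - 4)^2/64 - (v - 4)/16 + 1/4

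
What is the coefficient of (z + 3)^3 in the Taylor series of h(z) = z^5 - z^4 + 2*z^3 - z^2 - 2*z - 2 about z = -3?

104

h(-3) = -383
h′(-3) = 571
h′′(-3) = -686
h′′′(-3) = 624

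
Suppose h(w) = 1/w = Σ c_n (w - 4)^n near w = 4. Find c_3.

-1/256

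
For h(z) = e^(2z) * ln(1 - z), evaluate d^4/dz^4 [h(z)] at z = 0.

Write out both Maclaurin series and multiply, keeping only the needed powers.
The coefficient of z^4 in the expansion is -13/4, so h^(4)(0) = 4! * (-13/4) = -78.

-78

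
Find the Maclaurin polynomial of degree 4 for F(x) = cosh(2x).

2*x^4/3 + 2*x^2 + 1

F(0) = 1
F′(0) = 0
F′′(0) = 4
F′′′(0) = 0
F^(4)(0) = 16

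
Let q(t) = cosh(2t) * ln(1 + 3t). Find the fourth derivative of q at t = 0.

-702

Write out both Maclaurin series and multiply, keeping only the needed powers.
The coefficient of t^4 in the expansion is -117/4, so q^(4)(0) = 4! * (-117/4) = -702.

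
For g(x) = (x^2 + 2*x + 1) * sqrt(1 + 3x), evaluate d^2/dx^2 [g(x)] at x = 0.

23/4

Distribute the polynomial across the series and collect like powers.
The coefficient of x^2 in the expansion is 23/8, so g′′(0) = 2! * (23/8) = 23/4.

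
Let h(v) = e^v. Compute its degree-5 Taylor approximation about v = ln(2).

h(ln(2)) = 2
h′(ln(2)) = 2
h′′(ln(2)) = 2
h′′′(ln(2)) = 2
h^(4)(ln(2)) = 2
h^(5)(ln(2)) = 2

(v - ln(2))^5/60 + (v - ln(2))^4/12 + (v - ln(2))^3/3 + (v - ln(2))^2 + 2*(v - ln(2)) + 2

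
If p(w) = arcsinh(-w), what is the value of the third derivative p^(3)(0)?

1

The coefficient of w^3 in the expansion is 1/6, so p′′′(0) = 3! * (1/6) = 1.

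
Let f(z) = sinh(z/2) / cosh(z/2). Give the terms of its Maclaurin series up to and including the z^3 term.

-z^3/24 + z/2

Invert the denominator's series and multiply.
f(0) = 0
f′(0) = 1/2
f′′(0) = 0
f′′′(0) = -1/4
Then c_k = f^(k)(0)/k! gives each Taylor coefficient.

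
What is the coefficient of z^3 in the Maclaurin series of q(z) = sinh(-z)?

Compute the successive derivatives at the expansion point and divide by k!.
q(0) = 0
q′(0) = -1
q′′(0) = 0
q′′′(0) = -1
So c_3 = q′′′(0)/3! = -1/6.

-1/6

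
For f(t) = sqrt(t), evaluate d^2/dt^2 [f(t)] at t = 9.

-1/108

Apply the Taylor formula c_k = f^(k)(a)/k!.
From the series, [(t - 9)^2] f = -1/216; multiply by 2! = 2 to get -1/108.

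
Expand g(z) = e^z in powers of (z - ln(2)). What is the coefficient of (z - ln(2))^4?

1/12

Compute the successive derivatives at the expansion point and divide by k!.
g(ln(2)) = 2
g′(ln(2)) = 2
g′′(ln(2)) = 2
g′′′(ln(2)) = 2
g^(4)(ln(2)) = 2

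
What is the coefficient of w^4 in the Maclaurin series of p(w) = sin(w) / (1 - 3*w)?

53/2

Expand 1/(denominator) as a geometric series and multiply by the numerator's series.
p(0) = 0
p′(0) = 1
p′′(0) = 6
p′′′(0) = 53
p^(4)(0) = 636
Then c_k = p^(k)(0)/k! gives each Taylor coefficient.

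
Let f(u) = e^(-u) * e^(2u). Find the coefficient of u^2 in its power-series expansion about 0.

Expand each factor separately, then convolve coefficients.
f(0) = 1
f′(0) = 1
f′′(0) = 1

1/2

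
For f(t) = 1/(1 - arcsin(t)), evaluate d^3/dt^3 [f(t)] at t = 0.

Plug the Maclaurin series of the inner function into that of the outer and collect terms.
The coefficient of t^3 in the expansion is 7/6, so f′′′(0) = 3! * (7/6) = 7.

7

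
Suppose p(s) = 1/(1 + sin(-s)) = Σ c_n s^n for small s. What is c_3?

Substitute the inner expansion into the outer series and collect powers.
[s^0] = 1;  [s^1] = 1;  [s^2] = 1;  [s^3] = 5/6.
So c_3 = p′′′(0)/3! = 5/6.

5/6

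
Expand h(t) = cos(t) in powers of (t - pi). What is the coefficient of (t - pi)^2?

1/2

h(pi) = -1
h′(pi) = 0
h′′(pi) = 1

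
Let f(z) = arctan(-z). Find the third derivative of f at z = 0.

2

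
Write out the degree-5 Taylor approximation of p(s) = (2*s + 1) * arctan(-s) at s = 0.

-s^5/5 + 2*s^4/3 + s^3/3 - 2*s^2 - s

Shift and add copies of the series according to the polynomial's terms.
p(0) = 0
p′(0) = -1
p′′(0) = -4
p′′′(0) = 2
p^(4)(0) = 16
p^(5)(0) = -24
The Taylor polynomial is Σ p^(k)(0)/k! · s^k.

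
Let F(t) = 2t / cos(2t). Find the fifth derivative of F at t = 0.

Invert the denominator's series and multiply.
From the series, [t^5] F = 20/3; multiply by 5! = 120 to get 800.

800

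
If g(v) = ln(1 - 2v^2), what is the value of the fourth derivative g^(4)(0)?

-48

Use the known series and substitute for the argument.
From the series, [v^4] g = -2; multiply by 4! = 24 to get -48.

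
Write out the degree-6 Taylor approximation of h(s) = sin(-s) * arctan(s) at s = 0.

Write out both Maclaurin series and multiply, keeping only the needed powers.

-19*s^6/72 + s^4/2 - s^2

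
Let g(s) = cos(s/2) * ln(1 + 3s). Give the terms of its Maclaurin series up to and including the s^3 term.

Take the Cauchy product of the two expansions.

69*s^3/8 - 9*s^2/2 + 3*s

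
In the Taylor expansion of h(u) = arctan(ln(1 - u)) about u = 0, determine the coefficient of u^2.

-1/2

Compose series: expand the inner function first, then feed it into the outer expansion.
[u^0] = 0;  [u^1] = -1;  [u^2] = -1/2.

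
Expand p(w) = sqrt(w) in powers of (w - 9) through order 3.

(w - 9)^3/3888 - (w - 9)^2/216 + (w - 9)/6 + 3

Apply the Taylor formula c_k = f^(k)(a)/k!.
[(w - 9)^0] = 3;  [(w - 9)^1] = 1/6;  [(w - 9)^2] = -1/216;  [(w - 9)^3] = 1/3888.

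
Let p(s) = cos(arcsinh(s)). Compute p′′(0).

Compose series: expand the inner function first, then feed it into the outer expansion.
The coefficient of s^2 in the expansion is -1/2, so p′′(0) = 2! * (-1/2) = -1.

-1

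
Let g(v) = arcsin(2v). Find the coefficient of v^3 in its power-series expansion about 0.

4/3

[v^0] = 0;  [v^1] = 2;  [v^2] = 0;  [v^3] = 4/3.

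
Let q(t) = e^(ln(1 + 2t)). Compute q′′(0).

Plug the Maclaurin series of the inner function into that of the outer and collect terms.
From the series, [t^2] q = 0; multiply by 2! = 2 to get 0.

0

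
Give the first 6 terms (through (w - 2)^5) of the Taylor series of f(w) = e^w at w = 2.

(w - 2)^5*e^(2)/120 + (w - 2)^4*e^(2)/24 + (w - 2)^3*e^(2)/6 + (w - 2)^2*e^(2)/2 + (w - 2)*e^(2) + e^(2)

Apply the Taylor formula c_k = f^(k)(a)/k!.
f(2) = e^(2)
f′(2) = e^(2)
f′′(2) = e^(2)
f′′′(2) = e^(2)
f^(4)(2) = e^(2)
f^(5)(2) = e^(2)
The Taylor polynomial is Σ f^(k)(2)/k! · (w - 2)^k.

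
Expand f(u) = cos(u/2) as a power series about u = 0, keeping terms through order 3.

1 - u^2/8

Use the known series and substitute for the argument.
f(0) = 1
f′(0) = 0
f′′(0) = -1/4
f′′′(0) = 0
Dividing each by k! gives the coefficients c_0, ..., c_3.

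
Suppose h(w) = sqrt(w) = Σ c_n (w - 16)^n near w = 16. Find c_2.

-1/512

Apply the Taylor formula c_k = f^(k)(a)/k!.
h(16) = 4
h′(16) = 1/8
h′′(16) = -1/256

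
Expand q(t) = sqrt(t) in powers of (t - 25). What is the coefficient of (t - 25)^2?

-1/1000

q(25) = 5
q′(25) = 1/10
q′′(25) = -1/500
Dividing each by k! gives the coefficients c_0, ..., c_2.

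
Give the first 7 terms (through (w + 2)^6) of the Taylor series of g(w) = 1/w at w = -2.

-(w + 2)^6/128 - (w + 2)^5/64 - (w + 2)^4/32 - (w + 2)^3/16 - (w + 2)^2/8 - (w + 2)/4 - 1/2

[(w + 2)^0] = -1/2;  [(w + 2)^1] = -1/4;  [(w + 2)^2] = -1/8;  [(w + 2)^3] = -1/16;  [(w + 2)^4] = -1/32;  [(w + 2)^5] = -1/64;  [(w + 2)^6] = -1/128.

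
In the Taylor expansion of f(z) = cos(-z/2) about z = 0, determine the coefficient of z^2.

-1/8

Apply the Taylor formula c_k = f^(k)(a)/k!.
[z^0] = 1;  [z^1] = 0;  [z^2] = -1/8.
So c_2 = f′′(0)/2! = -1/8.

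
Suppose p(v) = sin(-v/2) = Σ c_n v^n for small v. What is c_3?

1/48

Apply the Taylor formula c_k = f^(k)(a)/k!.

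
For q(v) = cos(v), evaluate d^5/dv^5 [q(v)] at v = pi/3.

-sqrt(3)/2

The coefficient of (v - pi/3)^5 in the expansion is -sqrt(3)/240, so q^(5)(pi/3) = 5! * (-sqrt(3)/240) = -sqrt(3)/2.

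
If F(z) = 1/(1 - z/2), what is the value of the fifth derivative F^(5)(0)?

Compute the successive derivatives at the expansion point and divide by k!.
The coefficient of z^5 in the expansion is 1/32, so F^(5)(0) = 5! * (1/32) = 15/4.

15/4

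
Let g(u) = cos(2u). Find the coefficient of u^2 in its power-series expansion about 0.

-2

g(0) = 1
g′(0) = 0
g′′(0) = -4
Then c_k = g^(k)(0)/k! gives each Taylor coefficient.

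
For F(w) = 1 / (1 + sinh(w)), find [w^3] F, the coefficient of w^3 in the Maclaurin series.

Expand as Σ (-1)^k u^k with u equal to the inner function's series.
F(0) = 1
F′(0) = -1
F′′(0) = 2
F′′′(0) = -7

-7/6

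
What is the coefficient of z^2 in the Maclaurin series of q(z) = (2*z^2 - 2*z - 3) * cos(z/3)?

Shift and add copies of the series according to the polynomial's terms.
q(0) = -3
q′(0) = -2
q′′(0) = 13/3
Then c_k = q^(k)(0)/k! gives each Taylor coefficient.

13/6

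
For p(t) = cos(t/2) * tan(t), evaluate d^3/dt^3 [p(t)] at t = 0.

Expand each factor separately, then convolve coefficients.
The coefficient of t^3 in the expansion is 5/24, so p′′′(0) = 3! * (5/24) = 5/4.

5/4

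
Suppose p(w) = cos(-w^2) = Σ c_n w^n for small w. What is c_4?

-1/2

Apply the Taylor formula c_k = f^(k)(a)/k!.
[w^0] = 1;  [w^1] = 0;  [w^2] = 0;  [w^3] = 0;  [w^4] = -1/2.
So c_4 = p^(4)(0)/4! = -1/2.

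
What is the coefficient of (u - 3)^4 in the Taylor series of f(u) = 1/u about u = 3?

Differentiate repeatedly and evaluate at the center.
[(u - 3)^0] = 1/3;  [(u - 3)^1] = -1/9;  [(u - 3)^2] = 1/27;  [(u - 3)^3] = -1/81;  [(u - 3)^4] = 1/243.
So c_4 = f^(4)(3)/4! = 1/243.

1/243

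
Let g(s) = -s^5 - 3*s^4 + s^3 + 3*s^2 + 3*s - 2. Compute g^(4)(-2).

168

The coefficient of (s + 2)^4 in the expansion is 7, so g^(4)(-2) = 4! * (7) = 168.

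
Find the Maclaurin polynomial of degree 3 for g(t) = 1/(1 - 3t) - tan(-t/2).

649*t^3/24 + 9*t^2 + 7*t/2 + 1

Add the two expansions coefficient-wise.
g(0) = 1
g′(0) = 7/2
g′′(0) = 18
g′′′(0) = 649/4
Dividing each by k! gives the coefficients c_0, ..., c_3.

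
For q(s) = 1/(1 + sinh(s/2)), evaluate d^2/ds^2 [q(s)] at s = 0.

1/2

Let u equal the inner series; expand the outer function in u and truncate.
From the series, [s^2] q = 1/4; multiply by 2! = 2 to get 1/2.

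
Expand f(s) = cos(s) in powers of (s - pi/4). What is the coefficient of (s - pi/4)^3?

sqrt(2)/12

f(pi/4) = sqrt(2)/2
f′(pi/4) = -sqrt(2)/2
f′′(pi/4) = -sqrt(2)/2
f′′′(pi/4) = sqrt(2)/2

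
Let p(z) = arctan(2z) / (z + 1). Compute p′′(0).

-4

Use 1/(1 - r) = Σ r^k on the denominator, then take the Cauchy product.
From the series, [z^2] p = -2; multiply by 2! = 2 to get -4.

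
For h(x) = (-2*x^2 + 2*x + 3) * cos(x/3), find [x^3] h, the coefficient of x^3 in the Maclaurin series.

-1/9

Distribute the polynomial across the series and collect like powers.
h(0) = 3
h′(0) = 2
h′′(0) = -13/3
h′′′(0) = -2/3
The Taylor polynomial is Σ h^(k)(0)/k! · x^k.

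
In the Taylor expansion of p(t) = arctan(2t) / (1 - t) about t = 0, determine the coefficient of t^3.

-2/3

Multiply the numerator's expansion by the denominator's geometric series.
p(0) = 0
p′(0) = 2
p′′(0) = 4
p′′′(0) = -4
So c_3 = p′′′(0)/3! = -2/3.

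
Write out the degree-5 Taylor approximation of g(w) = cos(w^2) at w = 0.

g(0) = 1
g′(0) = 0
g′′(0) = 0
g′′′(0) = 0
g^(4)(0) = -12
g^(5)(0) = 0

1 - w^4/2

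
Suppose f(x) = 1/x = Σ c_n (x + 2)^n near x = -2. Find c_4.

-1/32

[(x + 2)^0] = -1/2;  [(x + 2)^1] = -1/4;  [(x + 2)^2] = -1/8;  [(x + 2)^3] = -1/16;  [(x + 2)^4] = -1/32.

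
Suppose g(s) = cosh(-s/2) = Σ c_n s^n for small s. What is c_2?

1/8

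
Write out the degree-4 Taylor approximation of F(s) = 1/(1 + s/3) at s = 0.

[s^0] = 1;  [s^1] = -1/3;  [s^2] = 1/9;  [s^3] = -1/27;  [s^4] = 1/81.

s^4/81 - s^3/27 + s^2/9 - s/3 + 1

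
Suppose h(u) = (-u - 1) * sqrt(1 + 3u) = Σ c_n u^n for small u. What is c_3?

Shift and add copies of the series according to the polynomial's terms.
h(0) = -1
h′(0) = -5/2
h′′(0) = -3/4
h′′′(0) = -27/8
The Taylor polynomial is Σ h^(k)(0)/k! · u^k.

-9/16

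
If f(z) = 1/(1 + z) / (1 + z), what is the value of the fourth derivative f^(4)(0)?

120

Multiply the two series term by term and collect like powers.
The coefficient of z^4 in the expansion is 5, so f^(4)(0) = 4! * (5) = 120.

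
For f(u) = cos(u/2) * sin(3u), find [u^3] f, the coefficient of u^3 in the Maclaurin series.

-39/8

Multiply the two series term by term and collect like powers.
[u^0] = 0;  [u^1] = 3;  [u^2] = 0;  [u^3] = -39/8.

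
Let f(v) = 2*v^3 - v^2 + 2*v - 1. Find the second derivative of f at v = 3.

34

From the series, [(v - 3)^2] f = 17; multiply by 2! = 2 to get 34.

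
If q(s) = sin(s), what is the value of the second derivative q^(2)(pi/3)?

-sqrt(3)/2

From the series, [(s - pi/3)^2] q = -sqrt(3)/4; multiply by 2! = 2 to get -sqrt(3)/2.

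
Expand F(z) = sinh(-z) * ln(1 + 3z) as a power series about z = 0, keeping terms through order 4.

-19*z^4/2 + 9*z^3/2 - 3*z^2

Take the Cauchy product of the two expansions.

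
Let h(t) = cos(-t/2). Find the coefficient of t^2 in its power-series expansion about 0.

-1/8

Compute the successive derivatives at the expansion point and divide by k!.
h(0) = 1
h′(0) = 0
h′′(0) = -1/4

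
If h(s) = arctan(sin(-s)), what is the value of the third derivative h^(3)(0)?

Plug the Maclaurin series of the inner function into that of the outer and collect terms.
The coefficient of s^3 in the expansion is 1/2, so h′′′(0) = 3! * (1/2) = 3.

3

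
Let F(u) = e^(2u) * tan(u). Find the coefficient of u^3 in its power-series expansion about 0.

7/3

Take the Cauchy product of the two expansions.
F(0) = 0
F′(0) = 1
F′′(0) = 4
F′′′(0) = 14
So c_3 = F′′′(0)/3! = 7/3.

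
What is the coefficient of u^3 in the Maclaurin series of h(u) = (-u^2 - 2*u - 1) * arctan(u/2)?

Distribute the polynomial across the series and collect like powers.
h(0) = 0
h′(0) = -1/2
h′′(0) = -2
h′′′(0) = -11/4
The Taylor polynomial is Σ h^(k)(0)/k! · u^k.

-11/24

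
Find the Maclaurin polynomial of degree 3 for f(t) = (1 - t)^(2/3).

-4*t^3/81 - t^2/9 - 2*t/3 + 1

f(0) = 1
f′(0) = -2/3
f′′(0) = -2/9
f′′′(0) = -8/27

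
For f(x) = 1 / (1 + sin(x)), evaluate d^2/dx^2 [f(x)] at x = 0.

Expand as Σ (-1)^k u^k with u equal to the inner function's series.
From the series, [x^2] f = 1; multiply by 2! = 2 to get 2.

2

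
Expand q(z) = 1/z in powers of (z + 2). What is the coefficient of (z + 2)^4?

Use the known series and substitute for the argument.
q(-2) = -1/2
q′(-2) = -1/4
q′′(-2) = -1/4
q′′′(-2) = -3/8
q^(4)(-2) = -3/4
So c_4 = q^(4)(-2)/4! = -1/32.

-1/32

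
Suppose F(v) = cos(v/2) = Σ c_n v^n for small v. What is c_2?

F(0) = 1
F′(0) = 0
F′′(0) = -1/4

-1/8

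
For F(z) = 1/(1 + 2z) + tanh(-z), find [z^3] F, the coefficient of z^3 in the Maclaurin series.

Expand each term separately and add.
F(0) = 1
F′(0) = -3
F′′(0) = 8
F′′′(0) = -46

-23/3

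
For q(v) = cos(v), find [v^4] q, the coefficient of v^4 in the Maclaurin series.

1/24

q(0) = 1
q′(0) = 0
q′′(0) = -1
q′′′(0) = 0
q^(4)(0) = 1
So c_4 = q^(4)(0)/4! = 1/24.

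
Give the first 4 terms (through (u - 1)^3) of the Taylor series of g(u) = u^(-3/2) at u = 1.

-35*(u - 1)^3/16 + 15*(u - 1)^2/8 - 3*(u - 1)/2 + 1

g(1) = 1
g′(1) = -3/2
g′′(1) = 15/4
g′′′(1) = -105/8
Dividing each by k! gives the coefficients c_0, ..., c_3.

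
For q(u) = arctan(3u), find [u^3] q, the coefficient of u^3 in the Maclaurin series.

c_3 = q′′′(0)/3! = -9.

-9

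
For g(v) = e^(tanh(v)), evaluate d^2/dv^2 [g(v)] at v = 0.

1

Substitute the inner expansion into the outer series and collect powers.
From the series, [v^2] g = 1/2; multiply by 2! = 2 to get 1.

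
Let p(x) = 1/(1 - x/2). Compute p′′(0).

1/2

Differentiate repeatedly and evaluate at the center.
The coefficient of x^2 in the expansion is 1/4, so p′′(0) = 2! * (1/4) = 1/2.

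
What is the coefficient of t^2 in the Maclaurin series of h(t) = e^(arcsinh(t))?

Plug the Maclaurin series of the inner function into that of the outer and collect terms.
So c_2 = h′′(0)/2! = 1/2.

1/2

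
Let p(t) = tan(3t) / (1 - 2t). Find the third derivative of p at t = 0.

126

Expand each factor separately, then convolve coefficients.
The coefficient of t^3 in the expansion is 21, so p′′′(0) = 3! * (21) = 126.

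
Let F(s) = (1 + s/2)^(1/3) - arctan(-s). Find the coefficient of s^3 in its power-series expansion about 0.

-211/648

Combine the two series term by term.
[s^0] = 1;  [s^1] = 7/6;  [s^2] = -1/36;  [s^3] = -211/648.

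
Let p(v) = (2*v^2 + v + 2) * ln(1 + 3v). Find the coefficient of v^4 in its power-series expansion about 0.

-81/2

Multiply each power in the prefactor through the base expansion.
p(0) = 0
p′(0) = 6
p′′(0) = -12
p′′′(0) = 117
p^(4)(0) = -972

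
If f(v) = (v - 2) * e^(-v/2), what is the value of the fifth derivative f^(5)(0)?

3/8

Shift and add copies of the series according to the polynomial's terms.
The coefficient of v^5 in the expansion is 1/320, so f^(5)(0) = 5! * (1/320) = 3/8.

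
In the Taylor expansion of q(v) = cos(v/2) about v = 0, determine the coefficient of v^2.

-1/8

q(0) = 1
q′(0) = 0
q′′(0) = -1/4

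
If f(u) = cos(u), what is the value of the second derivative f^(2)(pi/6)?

-sqrt(3)/2

The coefficient of (u - pi/6)^2 in the expansion is -sqrt(3)/4, so f′′(pi/6) = 2! * (-sqrt(3)/4) = -sqrt(3)/2.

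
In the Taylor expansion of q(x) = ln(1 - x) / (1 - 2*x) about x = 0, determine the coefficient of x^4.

-131/12

Multiply the numerator's expansion by the denominator's geometric series.
q(0) = 0
q′(0) = -1
q′′(0) = -5
q′′′(0) = -32
q^(4)(0) = -262
So c_4 = q^(4)(0)/4! = -131/12.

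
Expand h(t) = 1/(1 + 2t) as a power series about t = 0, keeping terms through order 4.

16*t^4 - 8*t^3 + 4*t^2 - 2*t + 1

Apply the Taylor formula c_k = f^(k)(a)/k!.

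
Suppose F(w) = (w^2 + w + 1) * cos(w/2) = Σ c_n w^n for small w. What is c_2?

7/8

Multiply each power in the prefactor through the base expansion.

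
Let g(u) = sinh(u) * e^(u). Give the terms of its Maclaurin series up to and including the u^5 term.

2*u^5/15 + u^4/3 + 2*u^3/3 + u^2 + u

Write out both Maclaurin series and multiply, keeping only the needed powers.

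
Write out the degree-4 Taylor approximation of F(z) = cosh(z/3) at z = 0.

[z^0] = 1;  [z^1] = 0;  [z^2] = 1/18;  [z^3] = 0;  [z^4] = 1/1944.

z^4/1944 + z^2/18 + 1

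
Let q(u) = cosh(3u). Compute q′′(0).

9

The coefficient of u^2 in the expansion is 9/2, so q′′(0) = 2! * (9/2) = 9.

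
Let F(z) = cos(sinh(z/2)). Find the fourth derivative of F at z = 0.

-3/16

Substitute the inner expansion into the outer series and collect powers.
The coefficient of z^4 in the expansion is -1/128, so F^(4)(0) = 4! * (-1/128) = -3/16.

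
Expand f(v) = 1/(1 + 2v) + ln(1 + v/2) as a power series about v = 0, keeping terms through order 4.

Expand each term separately and add.

1023*v^4/64 - 191*v^3/24 + 31*v^2/8 - 3*v/2 + 1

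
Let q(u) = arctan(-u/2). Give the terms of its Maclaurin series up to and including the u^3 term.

u^3/24 - u/2

Differentiate repeatedly and evaluate at the center.
[u^0] = 0;  [u^1] = -1/2;  [u^2] = 0;  [u^3] = 1/24.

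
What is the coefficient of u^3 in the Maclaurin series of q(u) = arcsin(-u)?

-1/6

[u^0] = 0;  [u^1] = -1;  [u^2] = 0;  [u^3] = -1/6.
So c_3 = q′′′(0)/3! = -1/6.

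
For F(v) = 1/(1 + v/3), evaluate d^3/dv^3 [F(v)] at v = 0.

Compute the successive derivatives at the expansion point and divide by k!.
From the series, [v^3] F = -1/27; multiply by 3! = 6 to get -2/9.

-2/9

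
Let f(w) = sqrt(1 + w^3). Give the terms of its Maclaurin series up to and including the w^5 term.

w^3/2 + 1

[w^0] = 1;  [w^1] = 0;  [w^2] = 0;  [w^3] = 1/2;  [w^4] = 0;  [w^5] = 0.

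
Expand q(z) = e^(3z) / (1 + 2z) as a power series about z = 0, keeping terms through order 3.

Multiply the two series term by term and collect like powers.

-z^3/2 + 5*z^2/2 + z + 1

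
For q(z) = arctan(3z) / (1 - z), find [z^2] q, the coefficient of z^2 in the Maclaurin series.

3

Multiply the two series term by term and collect like powers.
q(0) = 0
q′(0) = 3
q′′(0) = 6
So c_2 = q′′(0)/2! = 3.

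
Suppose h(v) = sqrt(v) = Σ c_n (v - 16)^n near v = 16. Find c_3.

h(16) = 4
h′(16) = 1/8
h′′(16) = -1/256
h′′′(16) = 3/8192
So c_3 = h′′′(16)/3! = 1/16384.

1/16384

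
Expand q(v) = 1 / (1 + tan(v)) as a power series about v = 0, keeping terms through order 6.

122*v^6/45 - 32*v^5/15 + 5*v^4/3 - 4*v^3/3 + v^2 - v + 1

Write 1/(1+u) = 1 - u + u^2 - u^3 + ... and substitute the series for u.
q(0) = 1
q′(0) = -1
q′′(0) = 2
q′′′(0) = -8
q^(4)(0) = 40
q^(5)(0) = -256
q^(6)(0) = 1952
The Taylor polynomial is Σ q^(k)(0)/k! · v^k.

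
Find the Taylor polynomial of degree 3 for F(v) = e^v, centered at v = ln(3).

[(v - ln(3))^0] = 3;  [(v - ln(3))^1] = 3;  [(v - ln(3))^2] = 3/2;  [(v - ln(3))^3] = 1/2.

(v - ln(3))^3/2 + 3*(v - ln(3))^2/2 + 3*(v - ln(3)) + 3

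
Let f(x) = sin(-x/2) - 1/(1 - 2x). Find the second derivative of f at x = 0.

-8

Combine the two series term by term.
The coefficient of x^2 in the expansion is -4, so f′′(0) = 2! * (-4) = -8.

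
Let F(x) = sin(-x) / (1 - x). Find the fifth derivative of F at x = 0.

-101

Expand 1/(denominator) as a geometric series and multiply by the numerator's series.
The coefficient of x^5 in the expansion is -101/120, so F^(5)(0) = 5! * (-101/120) = -101.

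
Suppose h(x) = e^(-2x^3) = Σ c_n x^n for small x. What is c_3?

-2

h(0) = 1
h′(0) = 0
h′′(0) = 0
h′′′(0) = -12
The Taylor polynomial is Σ h^(k)(0)/k! · x^k.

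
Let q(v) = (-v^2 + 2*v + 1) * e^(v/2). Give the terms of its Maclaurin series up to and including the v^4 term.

-31*v^4/384 - 11*v^3/48 + v^2/8 + 5*v/2 + 1

Shift and add copies of the series according to the polynomial's terms.
[v^0] = 1;  [v^1] = 5/2;  [v^2] = 1/8;  [v^3] = -11/48;  [v^4] = -31/384.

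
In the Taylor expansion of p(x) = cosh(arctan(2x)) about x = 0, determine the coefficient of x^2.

2

Substitute the inner expansion into the outer series and collect powers.
[x^0] = 1;  [x^1] = 0;  [x^2] = 2.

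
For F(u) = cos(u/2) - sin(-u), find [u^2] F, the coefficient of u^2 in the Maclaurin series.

-1/8

Expand each term separately and add.
So c_2 = F′′(0)/2! = -1/8.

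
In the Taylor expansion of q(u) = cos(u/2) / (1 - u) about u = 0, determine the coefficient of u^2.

7/8

Expand each factor separately, then convolve coefficients.
So c_2 = q′′(0)/2! = 7/8.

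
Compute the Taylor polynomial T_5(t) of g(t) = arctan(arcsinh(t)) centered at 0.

53*t^5/120 - t^3/2 + t

Plug the Maclaurin series of the inner function into that of the outer and collect terms.
[t^0] = 0;  [t^1] = 1;  [t^2] = 0;  [t^3] = -1/2;  [t^4] = 0;  [t^5] = 53/120.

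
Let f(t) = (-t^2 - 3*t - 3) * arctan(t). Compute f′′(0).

Distribute the polynomial across the series and collect like powers.
From the series, [t^2] f = -3; multiply by 2! = 2 to get -6.

-6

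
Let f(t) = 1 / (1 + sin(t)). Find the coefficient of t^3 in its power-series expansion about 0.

Write 1/(1+u) = 1 - u + u^2 - u^3 + ... and substitute the series for u.
f(0) = 1
f′(0) = -1
f′′(0) = 2
f′′′(0) = -5
So c_3 = f′′′(0)/3! = -5/6.

-5/6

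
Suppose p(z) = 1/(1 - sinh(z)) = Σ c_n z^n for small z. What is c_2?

1

Let u equal the inner series; expand the outer function in u and truncate.
p(0) = 1
p′(0) = 1
p′′(0) = 2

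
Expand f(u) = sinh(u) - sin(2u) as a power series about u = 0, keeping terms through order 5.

-31*u^5/120 + 3*u^3/2 - u

Add the two expansions coefficient-wise.
f(0) = 0
f′(0) = -1
f′′(0) = 0
f′′′(0) = 9
f^(4)(0) = 0
f^(5)(0) = -31
The Taylor polynomial is Σ f^(k)(0)/k! · u^k.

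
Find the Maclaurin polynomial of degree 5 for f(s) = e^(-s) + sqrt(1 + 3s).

Combine the two series term by term.
f(0) = 2
f′(0) = 1/2
f′′(0) = -5/4
f′′′(0) = 73/8
f^(4)(0) = -1199/16
f^(5)(0) = 25483/32

25483*s^5/3840 - 1199*s^4/384 + 73*s^3/48 - 5*s^2/8 + s/2 + 2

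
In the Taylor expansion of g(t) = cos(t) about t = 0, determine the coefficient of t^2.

-1/2

Apply the Taylor formula c_k = f^(k)(a)/k!.
g(0) = 1
g′(0) = 0
g′′(0) = -1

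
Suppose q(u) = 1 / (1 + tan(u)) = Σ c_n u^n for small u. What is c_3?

-4/3

Use the geometric series for the reciprocal, then substitute.
q(0) = 1
q′(0) = -1
q′′(0) = 2
q′′′(0) = -8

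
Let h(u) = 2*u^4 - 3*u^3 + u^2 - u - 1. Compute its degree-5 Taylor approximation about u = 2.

2*(u - 2)^4 + 13*(u - 2)^3 + 31*(u - 2)^2 + 31*(u - 2) + 9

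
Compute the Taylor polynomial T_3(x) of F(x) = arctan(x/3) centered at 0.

-x^3/81 + x/3

[x^0] = 0;  [x^1] = 1/3;  [x^2] = 0;  [x^3] = -1/81.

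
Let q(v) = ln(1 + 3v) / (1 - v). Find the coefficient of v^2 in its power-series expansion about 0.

-3/2

Multiply the two series term by term and collect like powers.
q(0) = 0
q′(0) = 3
q′′(0) = -3
So c_2 = q′′(0)/2! = -3/2.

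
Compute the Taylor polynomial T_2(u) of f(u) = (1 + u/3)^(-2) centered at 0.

u^2/3 - 2*u/3 + 1

[u^0] = 1;  [u^1] = -2/3;  [u^2] = 1/3.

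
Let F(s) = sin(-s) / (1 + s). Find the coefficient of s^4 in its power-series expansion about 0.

5/6

Take the Cauchy product of the two expansions.
F(0) = 0
F′(0) = -1
F′′(0) = 2
F′′′(0) = -5
F^(4)(0) = 20
So c_4 = F^(4)(0)/4! = 5/6.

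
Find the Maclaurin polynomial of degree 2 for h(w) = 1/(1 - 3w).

Use the known series and substitute for the argument.
[w^0] = 1;  [w^1] = 3;  [w^2] = 9.

9*w^2 + 3*w + 1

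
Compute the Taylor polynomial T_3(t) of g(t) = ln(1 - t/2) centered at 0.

Compute the successive derivatives at the expansion point and divide by k!.

-t^3/24 - t^2/8 - t/2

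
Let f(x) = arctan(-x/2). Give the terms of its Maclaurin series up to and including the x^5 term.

-x^5/160 + x^3/24 - x/2

f(0) = 0
f′(0) = -1/2
f′′(0) = 0
f′′′(0) = 1/4
f^(4)(0) = 0
f^(5)(0) = -3/4
Dividing each by k! gives the coefficients c_0, ..., c_5.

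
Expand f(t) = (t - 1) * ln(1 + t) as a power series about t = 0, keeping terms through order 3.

-5*t^3/6 + 3*t^2/2 - t

Shift and add copies of the series according to the polynomial's terms.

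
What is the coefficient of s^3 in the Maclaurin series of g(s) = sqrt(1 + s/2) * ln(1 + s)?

Multiply the two series term by term and collect like powers.
g(0) = 0
g′(0) = 1
g′′(0) = -1/2
g′′′(0) = 17/16
So c_3 = g′′′(0)/3! = 17/96.

17/96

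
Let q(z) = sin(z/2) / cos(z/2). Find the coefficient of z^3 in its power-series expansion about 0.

1/24

Invert the denominator's series and multiply.
q(0) = 0
q′(0) = 1/2
q′′(0) = 0
q′′′(0) = 1/4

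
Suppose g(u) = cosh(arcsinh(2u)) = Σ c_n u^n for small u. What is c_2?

Plug the Maclaurin series of the inner function into that of the outer and collect terms.
g(0) = 1
g′(0) = 0
g′′(0) = 4

2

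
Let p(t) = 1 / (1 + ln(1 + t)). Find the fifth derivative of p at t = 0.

Use the geometric series for the reciprocal, then substitute.
From the series, [t^5] p = -347/60; multiply by 5! = 120 to get -694.

-694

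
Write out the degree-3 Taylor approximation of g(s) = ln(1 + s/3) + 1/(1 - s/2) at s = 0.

89*s^3/648 + 7*s^2/36 + 5*s/6 + 1

Add the two expansions coefficient-wise.
g(0) = 1
g′(0) = 5/6
g′′(0) = 7/18
g′′′(0) = 89/108
The Taylor polynomial is Σ g^(k)(0)/k! · s^k.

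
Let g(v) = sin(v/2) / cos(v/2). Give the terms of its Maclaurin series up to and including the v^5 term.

Divide the numerator series by the denominator series (power-series long division).
g(0) = 0
g′(0) = 1/2
g′′(0) = 0
g′′′(0) = 1/4
g^(4)(0) = 0
g^(5)(0) = 1/2

v^5/240 + v^3/24 + v/2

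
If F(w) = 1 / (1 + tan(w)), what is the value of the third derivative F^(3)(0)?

Use the geometric series for the reciprocal, then substitute.
The coefficient of w^3 in the expansion is -4/3, so F′′′(0) = 3! * (-4/3) = -8.

-8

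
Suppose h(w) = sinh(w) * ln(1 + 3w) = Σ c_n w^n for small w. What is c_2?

Write out both Maclaurin series and multiply, keeping only the needed powers.
h(0) = 0
h′(0) = 0
h′′(0) = 6
So c_2 = h′′(0)/2! = 3.

3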